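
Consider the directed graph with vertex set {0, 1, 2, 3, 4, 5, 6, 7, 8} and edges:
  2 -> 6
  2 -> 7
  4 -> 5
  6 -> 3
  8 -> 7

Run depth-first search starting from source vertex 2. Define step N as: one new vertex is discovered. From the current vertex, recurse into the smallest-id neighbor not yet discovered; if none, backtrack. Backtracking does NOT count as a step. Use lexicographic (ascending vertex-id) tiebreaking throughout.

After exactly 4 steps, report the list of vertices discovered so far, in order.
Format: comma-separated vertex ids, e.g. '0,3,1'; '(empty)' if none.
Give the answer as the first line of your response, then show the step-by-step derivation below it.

2,6,3,7

step 1: discover 2; path=2; order=2
step 2: discover 6; path=2>6; order=2,6
step 3: discover 3; path=2>6>3; order=2,6,3
step 4: discover 7; path=2>7; order=2,6,3,7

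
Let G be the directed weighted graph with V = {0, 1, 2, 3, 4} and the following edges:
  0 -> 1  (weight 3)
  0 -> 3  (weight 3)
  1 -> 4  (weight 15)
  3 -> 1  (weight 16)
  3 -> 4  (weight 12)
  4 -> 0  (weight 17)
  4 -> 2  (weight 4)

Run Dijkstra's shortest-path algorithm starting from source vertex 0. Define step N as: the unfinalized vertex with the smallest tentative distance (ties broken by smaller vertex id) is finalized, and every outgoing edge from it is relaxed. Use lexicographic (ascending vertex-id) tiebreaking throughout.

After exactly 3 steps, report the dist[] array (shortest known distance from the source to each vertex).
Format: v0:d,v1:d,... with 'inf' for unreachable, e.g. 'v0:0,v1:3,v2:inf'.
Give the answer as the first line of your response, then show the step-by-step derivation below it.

v0:0,v1:3,v2:inf,v3:3,v4:15

step 1: dist = v0:0,v1:3,v2:inf,v3:3,v4:inf
step 2: dist = v0:0,v1:3,v2:inf,v3:3,v4:18
step 3: dist = v0:0,v1:3,v2:inf,v3:3,v4:15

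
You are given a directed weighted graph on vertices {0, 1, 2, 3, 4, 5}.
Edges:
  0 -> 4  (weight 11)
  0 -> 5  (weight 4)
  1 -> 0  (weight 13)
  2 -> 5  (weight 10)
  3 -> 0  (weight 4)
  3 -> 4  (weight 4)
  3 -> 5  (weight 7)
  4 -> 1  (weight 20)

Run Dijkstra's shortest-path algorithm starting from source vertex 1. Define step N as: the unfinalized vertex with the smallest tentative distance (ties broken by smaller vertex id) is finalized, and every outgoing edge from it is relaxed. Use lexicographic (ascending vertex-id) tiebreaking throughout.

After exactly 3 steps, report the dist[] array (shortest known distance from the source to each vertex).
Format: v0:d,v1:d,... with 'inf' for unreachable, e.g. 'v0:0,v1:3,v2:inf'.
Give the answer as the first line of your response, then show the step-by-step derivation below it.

v0:13,v1:0,v2:inf,v3:inf,v4:24,v5:17

step 1: dist = v0:13,v1:0,v2:inf,v3:inf,v4:inf,v5:inf
step 2: dist = v0:13,v1:0,v2:inf,v3:inf,v4:24,v5:17
step 3: dist = v0:13,v1:0,v2:inf,v3:inf,v4:24,v5:17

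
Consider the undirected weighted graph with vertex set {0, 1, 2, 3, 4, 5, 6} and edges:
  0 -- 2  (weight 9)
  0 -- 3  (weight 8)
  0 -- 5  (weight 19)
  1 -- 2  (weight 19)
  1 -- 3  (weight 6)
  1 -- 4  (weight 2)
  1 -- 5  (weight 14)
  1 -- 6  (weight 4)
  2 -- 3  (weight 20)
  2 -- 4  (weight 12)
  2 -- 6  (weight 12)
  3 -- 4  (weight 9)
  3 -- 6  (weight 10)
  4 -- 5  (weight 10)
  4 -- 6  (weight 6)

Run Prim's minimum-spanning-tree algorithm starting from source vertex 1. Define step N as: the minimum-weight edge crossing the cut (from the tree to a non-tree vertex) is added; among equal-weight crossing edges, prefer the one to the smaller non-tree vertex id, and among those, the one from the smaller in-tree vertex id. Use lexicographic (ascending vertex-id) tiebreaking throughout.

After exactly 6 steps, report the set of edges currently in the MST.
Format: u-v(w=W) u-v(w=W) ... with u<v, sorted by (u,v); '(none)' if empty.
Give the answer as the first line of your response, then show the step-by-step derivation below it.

0-2(w=9) 0-3(w=8) 1-3(w=6) 1-4(w=2) 1-6(w=4) 4-5(w=10)

step 1: add edge 1-4 (w=2); MST = {1-4(w=2)}
step 2: add edge 1-6 (w=4); MST = {1-4(w=2) 1-6(w=4)}
step 3: add edge 1-3 (w=6); MST = {1-3(w=6) 1-4(w=2) 1-6(w=4)}
step 4: add edge 0-3 (w=8); MST = {0-3(w=8) 1-3(w=6) 1-4(w=2) 1-6(w=4)}
step 5: add edge 0-2 (w=9); MST = {0-2(w=9) 0-3(w=8) 1-3(w=6) 1-4(w=2) 1-6(w=4)}
step 6: add edge 4-5 (w=10); MST = {0-2(w=9) 0-3(w=8) 1-3(w=6) 1-4(w=2) 1-6(w=4) 4-5(w=10)}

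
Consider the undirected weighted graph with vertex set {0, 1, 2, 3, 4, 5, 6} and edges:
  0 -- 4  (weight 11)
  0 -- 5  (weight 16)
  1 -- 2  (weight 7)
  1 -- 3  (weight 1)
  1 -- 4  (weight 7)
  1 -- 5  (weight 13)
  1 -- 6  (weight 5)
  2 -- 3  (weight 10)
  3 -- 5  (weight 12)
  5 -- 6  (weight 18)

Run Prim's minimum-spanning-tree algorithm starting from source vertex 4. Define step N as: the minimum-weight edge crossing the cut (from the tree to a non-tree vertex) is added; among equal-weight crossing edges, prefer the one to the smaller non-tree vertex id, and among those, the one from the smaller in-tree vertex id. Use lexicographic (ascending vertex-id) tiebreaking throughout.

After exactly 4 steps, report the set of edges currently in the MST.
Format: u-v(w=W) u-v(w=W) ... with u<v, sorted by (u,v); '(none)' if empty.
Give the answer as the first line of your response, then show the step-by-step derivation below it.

1-2(w=7) 1-3(w=1) 1-4(w=7) 1-6(w=5)

step 1: add edge 1-4 (w=7); MST = {1-4(w=7)}
step 2: add edge 1-3 (w=1); MST = {1-3(w=1) 1-4(w=7)}
step 3: add edge 1-6 (w=5); MST = {1-3(w=1) 1-4(w=7) 1-6(w=5)}
step 4: add edge 1-2 (w=7); MST = {1-2(w=7) 1-3(w=1) 1-4(w=7) 1-6(w=5)}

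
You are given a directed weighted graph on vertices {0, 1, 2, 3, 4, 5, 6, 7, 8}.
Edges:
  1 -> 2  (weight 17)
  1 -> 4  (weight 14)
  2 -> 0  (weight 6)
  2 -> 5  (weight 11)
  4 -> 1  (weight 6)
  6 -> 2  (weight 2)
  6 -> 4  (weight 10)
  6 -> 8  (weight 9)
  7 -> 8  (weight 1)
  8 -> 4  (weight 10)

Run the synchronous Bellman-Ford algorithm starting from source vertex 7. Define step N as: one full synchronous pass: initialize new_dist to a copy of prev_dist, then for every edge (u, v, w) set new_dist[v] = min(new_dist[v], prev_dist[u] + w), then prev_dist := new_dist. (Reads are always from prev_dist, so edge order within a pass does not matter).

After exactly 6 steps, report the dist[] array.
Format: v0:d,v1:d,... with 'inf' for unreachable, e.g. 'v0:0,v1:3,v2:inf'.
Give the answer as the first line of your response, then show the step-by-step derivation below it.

v0:40,v1:17,v2:34,v3:inf,v4:11,v5:45,v6:inf,v7:0,v8:1

step 1: dist = v0:inf,v1:inf,v2:inf,v3:inf,v4:inf,v5:inf,v6:inf,v7:0,v8:1
step 2: dist = v0:inf,v1:inf,v2:inf,v3:inf,v4:11,v5:inf,v6:inf,v7:0,v8:1
step 3: dist = v0:inf,v1:17,v2:inf,v3:inf,v4:11,v5:inf,v6:inf,v7:0,v8:1
step 4: dist = v0:inf,v1:17,v2:34,v3:inf,v4:11,v5:inf,v6:inf,v7:0,v8:1
step 5: dist = v0:40,v1:17,v2:34,v3:inf,v4:11,v5:45,v6:inf,v7:0,v8:1
step 6: dist = v0:40,v1:17,v2:34,v3:inf,v4:11,v5:45,v6:inf,v7:0,v8:1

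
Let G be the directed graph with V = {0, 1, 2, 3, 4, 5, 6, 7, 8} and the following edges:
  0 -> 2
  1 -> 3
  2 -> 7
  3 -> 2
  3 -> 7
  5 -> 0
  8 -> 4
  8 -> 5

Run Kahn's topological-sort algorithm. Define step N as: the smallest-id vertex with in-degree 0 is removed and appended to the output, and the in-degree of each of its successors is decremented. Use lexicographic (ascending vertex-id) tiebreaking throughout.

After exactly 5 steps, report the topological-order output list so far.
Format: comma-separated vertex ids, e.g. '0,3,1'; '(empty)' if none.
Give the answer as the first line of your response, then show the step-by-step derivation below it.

1,3,6,8,4

step 1: output 1; order=[1]; indeg=(1,0,2,0,1,1,0,2,0)
step 2: output 3; order=[1,3]; indeg=(1,0,1,0,1,1,0,1,0)
step 3: output 6; order=[1,3,6]; indeg=(1,0,1,0,1,1,0,1,0)
step 4: output 8; order=[1,3,6,8]; indeg=(1,0,1,0,0,0,0,1,0)
step 5: output 4; order=[1,3,6,8,4]; indeg=(1,0,1,0,0,0,0,1,0)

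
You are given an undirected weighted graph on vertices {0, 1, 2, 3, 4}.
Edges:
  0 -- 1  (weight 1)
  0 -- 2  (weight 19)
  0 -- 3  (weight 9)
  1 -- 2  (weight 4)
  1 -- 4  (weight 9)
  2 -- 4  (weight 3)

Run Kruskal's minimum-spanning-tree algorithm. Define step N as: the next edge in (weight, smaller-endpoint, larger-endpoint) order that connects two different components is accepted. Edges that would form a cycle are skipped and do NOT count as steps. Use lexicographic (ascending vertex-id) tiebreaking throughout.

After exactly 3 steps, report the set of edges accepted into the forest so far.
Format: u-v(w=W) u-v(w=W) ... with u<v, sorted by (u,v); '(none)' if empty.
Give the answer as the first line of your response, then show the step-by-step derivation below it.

0-1(w=1) 1-2(w=4) 2-4(w=3)

step 1: add edge 0-1 (w=1); MST = {0-1(w=1)}
step 2: add edge 2-4 (w=3); MST = {0-1(w=1) 2-4(w=3)}
step 3: add edge 1-2 (w=4); MST = {0-1(w=1) 1-2(w=4) 2-4(w=3)}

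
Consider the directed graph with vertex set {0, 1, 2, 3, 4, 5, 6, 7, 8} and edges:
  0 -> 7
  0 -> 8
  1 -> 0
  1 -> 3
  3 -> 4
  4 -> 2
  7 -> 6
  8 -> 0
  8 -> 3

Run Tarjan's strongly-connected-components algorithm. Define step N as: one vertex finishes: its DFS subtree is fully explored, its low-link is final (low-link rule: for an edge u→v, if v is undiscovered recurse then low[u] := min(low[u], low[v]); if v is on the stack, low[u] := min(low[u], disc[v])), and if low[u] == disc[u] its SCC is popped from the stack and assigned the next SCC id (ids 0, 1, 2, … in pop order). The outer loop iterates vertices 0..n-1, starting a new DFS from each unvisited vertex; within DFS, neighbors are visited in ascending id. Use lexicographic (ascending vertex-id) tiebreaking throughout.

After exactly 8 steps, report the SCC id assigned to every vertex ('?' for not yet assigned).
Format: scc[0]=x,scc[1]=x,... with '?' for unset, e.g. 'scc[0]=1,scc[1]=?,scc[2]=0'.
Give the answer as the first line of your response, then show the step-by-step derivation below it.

scc[0]=5,scc[1]=6,scc[2]=2,scc[3]=4,scc[4]=3,scc[5]=?,scc[6]=0,scc[7]=1,scc[8]=5

step 1: low=(low[0]=0,low[1]=?,low[2]=?,low[3]=?,low[4]=?,low[5]=?,low[6]=2,low[7]=1,low[8]=?); scc=(scc[0]=?,scc[1]=?,scc[2]=?,scc[3]=?,scc[4]=?,scc[5]=?,scc[6]=0,scc[7]=?,scc[8]=?)
step 2: low=(low[0]=0,low[1]=?,low[2]=?,low[3]=?,low[4]=?,low[5]=?,low[6]=2,low[7]=1,low[8]=?); scc=(scc[0]=?,scc[1]=?,scc[2]=?,scc[3]=?,scc[4]=?,scc[5]=?,scc[6]=0,scc[7]=1,scc[8]=?)
step 3: low=(low[0]=0,low[1]=?,low[2]=6,low[3]=4,low[4]=5,low[5]=?,low[6]=2,low[7]=1,low[8]=0); scc=(scc[0]=?,scc[1]=?,scc[2]=2,scc[3]=?,scc[4]=?,scc[5]=?,scc[6]=0,scc[7]=1,scc[8]=?)
step 4: low=(low[0]=0,low[1]=?,low[2]=6,low[3]=4,low[4]=5,low[5]=?,low[6]=2,low[7]=1,low[8]=0); scc=(scc[0]=?,scc[1]=?,scc[2]=2,scc[3]=?,scc[4]=3,scc[5]=?,scc[6]=0,scc[7]=1,scc[8]=?)
step 5: low=(low[0]=0,low[1]=?,low[2]=6,low[3]=4,low[4]=5,low[5]=?,low[6]=2,low[7]=1,low[8]=0); scc=(scc[0]=?,scc[1]=?,scc[2]=2,scc[3]=4,scc[4]=3,scc[5]=?,scc[6]=0,scc[7]=1,scc[8]=?)
step 6: low=(low[0]=0,low[1]=?,low[2]=6,low[3]=4,low[4]=5,low[5]=?,low[6]=2,low[7]=1,low[8]=0); scc=(scc[0]=?,scc[1]=?,scc[2]=2,scc[3]=4,scc[4]=3,scc[5]=?,scc[6]=0,scc[7]=1,scc[8]=?)
step 7: low=(low[0]=0,low[1]=?,low[2]=6,low[3]=4,low[4]=5,low[5]=?,low[6]=2,low[7]=1,low[8]=0); scc=(scc[0]=5,scc[1]=?,scc[2]=2,scc[3]=4,scc[4]=3,scc[5]=?,scc[6]=0,scc[7]=1,scc[8]=5)
step 8: low=(low[0]=0,low[1]=7,low[2]=6,low[3]=4,low[4]=5,low[5]=?,low[6]=2,low[7]=1,low[8]=0); scc=(scc[0]=5,scc[1]=6,scc[2]=2,scc[3]=4,scc[4]=3,scc[5]=?,scc[6]=0,scc[7]=1,scc[8]=5)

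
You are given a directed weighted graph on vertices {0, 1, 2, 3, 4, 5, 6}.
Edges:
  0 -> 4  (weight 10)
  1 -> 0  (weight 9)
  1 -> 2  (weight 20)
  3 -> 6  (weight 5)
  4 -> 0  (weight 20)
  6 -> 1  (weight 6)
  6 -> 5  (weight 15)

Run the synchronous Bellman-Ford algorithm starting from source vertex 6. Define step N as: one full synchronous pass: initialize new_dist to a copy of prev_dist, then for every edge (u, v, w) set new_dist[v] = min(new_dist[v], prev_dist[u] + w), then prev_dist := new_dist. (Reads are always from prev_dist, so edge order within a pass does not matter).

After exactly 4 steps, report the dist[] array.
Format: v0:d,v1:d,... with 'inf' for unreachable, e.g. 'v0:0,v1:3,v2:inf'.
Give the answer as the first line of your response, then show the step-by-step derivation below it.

v0:15,v1:6,v2:26,v3:inf,v4:25,v5:15,v6:0

step 1: dist = v0:inf,v1:6,v2:inf,v3:inf,v4:inf,v5:15,v6:0
step 2: dist = v0:15,v1:6,v2:26,v3:inf,v4:inf,v5:15,v6:0
step 3: dist = v0:15,v1:6,v2:26,v3:inf,v4:25,v5:15,v6:0
step 4: dist = v0:15,v1:6,v2:26,v3:inf,v4:25,v5:15,v6:0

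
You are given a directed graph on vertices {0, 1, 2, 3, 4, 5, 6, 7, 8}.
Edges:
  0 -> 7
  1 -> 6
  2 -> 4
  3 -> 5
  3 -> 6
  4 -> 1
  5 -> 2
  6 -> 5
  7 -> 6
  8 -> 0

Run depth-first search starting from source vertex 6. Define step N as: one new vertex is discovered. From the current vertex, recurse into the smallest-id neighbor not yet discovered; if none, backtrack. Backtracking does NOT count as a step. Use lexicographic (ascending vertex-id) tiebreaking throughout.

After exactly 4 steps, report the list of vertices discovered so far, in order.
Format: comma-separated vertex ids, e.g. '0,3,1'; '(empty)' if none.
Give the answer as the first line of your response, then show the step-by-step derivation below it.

6,5,2,4

step 1: discover 6; path=6; order=6
step 2: discover 5; path=6>5; order=6,5
step 3: discover 2; path=6>5>2; order=6,5,2
step 4: discover 4; path=6>5>2>4; order=6,5,2,4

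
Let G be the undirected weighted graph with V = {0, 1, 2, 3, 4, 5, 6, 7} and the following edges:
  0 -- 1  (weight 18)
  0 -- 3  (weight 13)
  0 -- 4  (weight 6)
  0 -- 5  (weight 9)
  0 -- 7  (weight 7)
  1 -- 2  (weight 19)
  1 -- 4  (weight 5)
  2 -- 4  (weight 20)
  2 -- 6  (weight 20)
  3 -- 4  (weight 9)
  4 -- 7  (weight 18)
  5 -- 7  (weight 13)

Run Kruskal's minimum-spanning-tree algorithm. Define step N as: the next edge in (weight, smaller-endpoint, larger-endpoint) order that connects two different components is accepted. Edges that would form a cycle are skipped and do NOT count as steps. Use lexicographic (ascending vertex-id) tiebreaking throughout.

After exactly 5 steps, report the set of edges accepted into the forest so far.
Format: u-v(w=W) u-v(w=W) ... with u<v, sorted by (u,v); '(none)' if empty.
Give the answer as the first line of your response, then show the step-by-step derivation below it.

0-4(w=6) 0-5(w=9) 0-7(w=7) 1-4(w=5) 3-4(w=9)

step 1: add edge 1-4 (w=5); MST = {1-4(w=5)}
step 2: add edge 0-4 (w=6); MST = {0-4(w=6) 1-4(w=5)}
step 3: add edge 0-7 (w=7); MST = {0-4(w=6) 0-7(w=7) 1-4(w=5)}
step 4: add edge 0-5 (w=9); MST = {0-4(w=6) 0-5(w=9) 0-7(w=7) 1-4(w=5)}
step 5: add edge 3-4 (w=9); MST = {0-4(w=6) 0-5(w=9) 0-7(w=7) 1-4(w=5) 3-4(w=9)}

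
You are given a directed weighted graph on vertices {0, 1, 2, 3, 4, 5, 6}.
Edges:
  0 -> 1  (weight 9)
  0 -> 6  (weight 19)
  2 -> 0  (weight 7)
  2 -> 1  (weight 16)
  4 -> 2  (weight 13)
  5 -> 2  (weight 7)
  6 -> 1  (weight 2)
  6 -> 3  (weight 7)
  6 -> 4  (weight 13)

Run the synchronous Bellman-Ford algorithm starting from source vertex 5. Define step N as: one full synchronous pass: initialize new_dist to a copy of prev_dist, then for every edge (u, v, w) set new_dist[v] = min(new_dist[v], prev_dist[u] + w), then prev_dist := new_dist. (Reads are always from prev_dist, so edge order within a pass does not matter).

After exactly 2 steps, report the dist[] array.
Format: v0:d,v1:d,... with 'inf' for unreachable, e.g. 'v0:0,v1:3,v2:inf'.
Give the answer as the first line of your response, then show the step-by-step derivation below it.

v0:14,v1:23,v2:7,v3:inf,v4:inf,v5:0,v6:inf

step 1: dist = v0:inf,v1:inf,v2:7,v3:inf,v4:inf,v5:0,v6:inf
step 2: dist = v0:14,v1:23,v2:7,v3:inf,v4:inf,v5:0,v6:inf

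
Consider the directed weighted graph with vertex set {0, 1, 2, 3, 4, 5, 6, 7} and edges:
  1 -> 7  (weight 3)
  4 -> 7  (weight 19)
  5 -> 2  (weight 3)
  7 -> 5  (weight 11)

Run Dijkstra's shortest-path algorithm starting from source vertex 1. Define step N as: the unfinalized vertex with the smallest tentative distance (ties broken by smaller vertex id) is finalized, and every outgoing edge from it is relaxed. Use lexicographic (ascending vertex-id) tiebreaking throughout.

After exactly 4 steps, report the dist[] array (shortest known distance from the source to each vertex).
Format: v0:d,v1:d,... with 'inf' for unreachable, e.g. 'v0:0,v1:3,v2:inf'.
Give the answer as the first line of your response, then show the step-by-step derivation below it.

v0:inf,v1:0,v2:17,v3:inf,v4:inf,v5:14,v6:inf,v7:3

step 1: dist = v0:inf,v1:0,v2:inf,v3:inf,v4:inf,v5:inf,v6:inf,v7:3
step 2: dist = v0:inf,v1:0,v2:inf,v3:inf,v4:inf,v5:14,v6:inf,v7:3
step 3: dist = v0:inf,v1:0,v2:17,v3:inf,v4:inf,v5:14,v6:inf,v7:3
step 4: dist = v0:inf,v1:0,v2:17,v3:inf,v4:inf,v5:14,v6:inf,v7:3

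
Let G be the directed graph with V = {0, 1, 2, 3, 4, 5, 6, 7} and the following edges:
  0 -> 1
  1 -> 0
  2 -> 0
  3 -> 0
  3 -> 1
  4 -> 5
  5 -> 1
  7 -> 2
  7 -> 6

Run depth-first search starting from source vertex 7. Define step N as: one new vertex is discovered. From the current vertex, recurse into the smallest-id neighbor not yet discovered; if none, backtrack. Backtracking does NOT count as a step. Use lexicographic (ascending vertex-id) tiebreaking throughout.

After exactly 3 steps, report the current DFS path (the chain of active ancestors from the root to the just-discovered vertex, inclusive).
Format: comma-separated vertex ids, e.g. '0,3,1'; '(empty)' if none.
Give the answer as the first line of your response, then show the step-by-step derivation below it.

7,2,0

step 1: discover 7; path=7; order=7
step 2: discover 2; path=7>2; order=7,2
step 3: discover 0; path=7>2>0; order=7,2,0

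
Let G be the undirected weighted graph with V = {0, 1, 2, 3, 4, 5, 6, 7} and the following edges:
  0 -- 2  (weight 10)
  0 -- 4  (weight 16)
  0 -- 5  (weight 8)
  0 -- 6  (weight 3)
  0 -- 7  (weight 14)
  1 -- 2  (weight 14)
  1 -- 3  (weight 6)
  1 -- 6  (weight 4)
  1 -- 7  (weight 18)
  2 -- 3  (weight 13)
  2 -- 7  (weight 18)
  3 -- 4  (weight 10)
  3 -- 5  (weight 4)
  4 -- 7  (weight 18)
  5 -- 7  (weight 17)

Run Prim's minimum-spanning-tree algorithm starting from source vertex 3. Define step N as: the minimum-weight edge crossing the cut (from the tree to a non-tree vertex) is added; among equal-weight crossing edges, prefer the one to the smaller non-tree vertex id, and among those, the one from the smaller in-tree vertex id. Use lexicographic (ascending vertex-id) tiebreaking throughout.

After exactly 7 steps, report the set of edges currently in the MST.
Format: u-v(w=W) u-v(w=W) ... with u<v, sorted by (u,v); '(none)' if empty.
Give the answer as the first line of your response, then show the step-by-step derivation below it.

0-2(w=10) 0-6(w=3) 0-7(w=14) 1-3(w=6) 1-6(w=4) 3-4(w=10) 3-5(w=4)

step 1: add edge 3-5 (w=4); MST = {3-5(w=4)}
step 2: add edge 1-3 (w=6); MST = {1-3(w=6) 3-5(w=4)}
step 3: add edge 1-6 (w=4); MST = {1-3(w=6) 1-6(w=4) 3-5(w=4)}
step 4: add edge 0-6 (w=3); MST = {0-6(w=3) 1-3(w=6) 1-6(w=4) 3-5(w=4)}
step 5: add edge 0-2 (w=10); MST = {0-2(w=10) 0-6(w=3) 1-3(w=6) 1-6(w=4) 3-5(w=4)}
step 6: add edge 3-4 (w=10); MST = {0-2(w=10) 0-6(w=3) 1-3(w=6) 1-6(w=4) 3-4(w=10) 3-5(w=4)}
step 7: add edge 0-7 (w=14); MST = {0-2(w=10) 0-6(w=3) 0-7(w=14) 1-3(w=6) 1-6(w=4) 3-4(w=10) 3-5(w=4)}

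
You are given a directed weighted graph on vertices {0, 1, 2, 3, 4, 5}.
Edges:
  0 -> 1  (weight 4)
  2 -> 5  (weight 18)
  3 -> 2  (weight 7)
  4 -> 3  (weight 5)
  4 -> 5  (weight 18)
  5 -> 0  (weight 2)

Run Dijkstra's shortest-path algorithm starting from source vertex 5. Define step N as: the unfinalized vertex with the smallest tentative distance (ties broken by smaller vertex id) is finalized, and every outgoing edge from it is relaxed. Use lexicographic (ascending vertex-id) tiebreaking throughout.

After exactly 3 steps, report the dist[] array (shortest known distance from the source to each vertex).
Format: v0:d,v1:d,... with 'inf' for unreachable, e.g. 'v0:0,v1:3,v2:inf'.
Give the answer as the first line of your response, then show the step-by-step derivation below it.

v0:2,v1:6,v2:inf,v3:inf,v4:inf,v5:0

step 1: dist = v0:2,v1:inf,v2:inf,v3:inf,v4:inf,v5:0
step 2: dist = v0:2,v1:6,v2:inf,v3:inf,v4:inf,v5:0
step 3: dist = v0:2,v1:6,v2:inf,v3:inf,v4:inf,v5:0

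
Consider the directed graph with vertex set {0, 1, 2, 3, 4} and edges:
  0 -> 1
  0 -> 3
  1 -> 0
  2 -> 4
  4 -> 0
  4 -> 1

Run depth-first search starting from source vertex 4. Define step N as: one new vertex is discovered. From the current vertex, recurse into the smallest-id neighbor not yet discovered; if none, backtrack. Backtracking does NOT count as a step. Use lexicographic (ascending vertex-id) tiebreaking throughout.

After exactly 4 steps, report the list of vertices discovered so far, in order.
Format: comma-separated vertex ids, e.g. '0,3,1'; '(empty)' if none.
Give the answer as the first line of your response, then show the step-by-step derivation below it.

4,0,1,3

step 1: discover 4; path=4; order=4
step 2: discover 0; path=4>0; order=4,0
step 3: discover 1; path=4>0>1; order=4,0,1
step 4: discover 3; path=4>0>3; order=4,0,1,3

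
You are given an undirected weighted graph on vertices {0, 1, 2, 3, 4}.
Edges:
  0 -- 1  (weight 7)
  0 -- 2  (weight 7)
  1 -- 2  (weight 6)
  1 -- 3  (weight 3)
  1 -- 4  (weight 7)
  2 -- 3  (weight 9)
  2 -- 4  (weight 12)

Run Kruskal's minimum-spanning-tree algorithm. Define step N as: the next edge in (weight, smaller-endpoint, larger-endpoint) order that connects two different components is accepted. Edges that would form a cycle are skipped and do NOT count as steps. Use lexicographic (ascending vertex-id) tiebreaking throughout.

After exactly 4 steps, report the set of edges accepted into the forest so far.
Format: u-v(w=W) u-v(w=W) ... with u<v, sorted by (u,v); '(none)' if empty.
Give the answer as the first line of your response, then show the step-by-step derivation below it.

0-1(w=7) 1-2(w=6) 1-3(w=3) 1-4(w=7)

step 1: add edge 1-3 (w=3); MST = {1-3(w=3)}
step 2: add edge 1-2 (w=6); MST = {1-2(w=6) 1-3(w=3)}
step 3: add edge 0-1 (w=7); MST = {0-1(w=7) 1-2(w=6) 1-3(w=3)}
step 4: add edge 1-4 (w=7); MST = {0-1(w=7) 1-2(w=6) 1-3(w=3) 1-4(w=7)}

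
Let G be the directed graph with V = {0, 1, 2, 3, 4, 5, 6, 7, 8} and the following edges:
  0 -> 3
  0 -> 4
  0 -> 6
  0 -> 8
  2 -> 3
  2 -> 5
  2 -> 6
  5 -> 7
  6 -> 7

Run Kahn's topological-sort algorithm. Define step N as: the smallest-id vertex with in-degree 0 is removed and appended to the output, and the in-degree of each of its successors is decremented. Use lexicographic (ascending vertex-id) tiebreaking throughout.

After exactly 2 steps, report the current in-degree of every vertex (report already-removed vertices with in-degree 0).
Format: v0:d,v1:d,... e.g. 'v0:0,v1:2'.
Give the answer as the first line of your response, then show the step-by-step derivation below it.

v0:0,v1:0,v2:0,v3:1,v4:0,v5:1,v6:1,v7:2,v8:0

step 1: output 0; order=[0]; indeg=(0,0,0,1,0,1,1,2,0)
step 2: output 1; order=[0,1]; indeg=(0,0,0,1,0,1,1,2,0)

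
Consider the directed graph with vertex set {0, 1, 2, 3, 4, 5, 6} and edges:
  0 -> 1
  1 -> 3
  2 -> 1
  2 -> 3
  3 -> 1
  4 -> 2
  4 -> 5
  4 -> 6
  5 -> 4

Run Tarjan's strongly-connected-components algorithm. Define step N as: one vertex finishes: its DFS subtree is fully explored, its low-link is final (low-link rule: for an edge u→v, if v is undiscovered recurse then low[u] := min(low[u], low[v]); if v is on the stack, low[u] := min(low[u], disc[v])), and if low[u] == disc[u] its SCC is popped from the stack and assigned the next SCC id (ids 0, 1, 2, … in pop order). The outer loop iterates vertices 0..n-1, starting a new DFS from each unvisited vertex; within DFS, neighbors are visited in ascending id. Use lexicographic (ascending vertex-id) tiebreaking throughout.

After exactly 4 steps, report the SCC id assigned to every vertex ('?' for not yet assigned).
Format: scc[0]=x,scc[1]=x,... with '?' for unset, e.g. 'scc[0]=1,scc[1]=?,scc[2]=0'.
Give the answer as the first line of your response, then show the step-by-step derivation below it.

scc[0]=1,scc[1]=0,scc[2]=2,scc[3]=0,scc[4]=?,scc[5]=?,scc[6]=?

step 1: low=(low[0]=0,low[1]=1,low[2]=?,low[3]=1,low[4]=?,low[5]=?,low[6]=?); scc=(scc[0]=?,scc[1]=?,scc[2]=?,scc[3]=?,scc[4]=?,scc[5]=?,scc[6]=?)
step 2: low=(low[0]=0,low[1]=1,low[2]=?,low[3]=1,low[4]=?,low[5]=?,low[6]=?); scc=(scc[0]=?,scc[1]=0,scc[2]=?,scc[3]=0,scc[4]=?,scc[5]=?,scc[6]=?)
step 3: low=(low[0]=0,low[1]=1,low[2]=?,low[3]=1,low[4]=?,low[5]=?,low[6]=?); scc=(scc[0]=1,scc[1]=0,scc[2]=?,scc[3]=0,scc[4]=?,scc[5]=?,scc[6]=?)
step 4: low=(low[0]=0,low[1]=1,low[2]=3,low[3]=1,low[4]=?,low[5]=?,low[6]=?); scc=(scc[0]=1,scc[1]=0,scc[2]=2,scc[3]=0,scc[4]=?,scc[5]=?,scc[6]=?)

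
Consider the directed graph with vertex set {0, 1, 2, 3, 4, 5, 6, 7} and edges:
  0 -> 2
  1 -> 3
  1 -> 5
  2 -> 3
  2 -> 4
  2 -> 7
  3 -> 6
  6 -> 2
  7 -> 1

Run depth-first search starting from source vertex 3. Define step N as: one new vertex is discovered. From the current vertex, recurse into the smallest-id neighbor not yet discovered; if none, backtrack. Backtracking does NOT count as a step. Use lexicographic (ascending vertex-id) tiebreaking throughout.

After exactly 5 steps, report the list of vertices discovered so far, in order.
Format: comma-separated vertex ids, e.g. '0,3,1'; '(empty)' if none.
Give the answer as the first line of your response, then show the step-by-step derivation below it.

3,6,2,4,7

step 1: discover 3; path=3; order=3
step 2: discover 6; path=3>6; order=3,6
step 3: discover 2; path=3>6>2; order=3,6,2
step 4: discover 4; path=3>6>2>4; order=3,6,2,4
step 5: discover 7; path=3>6>2>7; order=3,6,2,4,7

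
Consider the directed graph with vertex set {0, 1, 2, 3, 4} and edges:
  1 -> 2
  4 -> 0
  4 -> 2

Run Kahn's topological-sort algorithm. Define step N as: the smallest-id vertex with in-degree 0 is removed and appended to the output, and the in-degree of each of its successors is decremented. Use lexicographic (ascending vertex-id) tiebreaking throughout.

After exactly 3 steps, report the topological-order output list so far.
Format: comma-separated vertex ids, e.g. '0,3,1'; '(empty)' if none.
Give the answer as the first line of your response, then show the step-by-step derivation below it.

1,3,4

step 1: output 1; order=[1]; indeg=(1,0,1,0,0)
step 2: output 3; order=[1,3]; indeg=(1,0,1,0,0)
step 3: output 4; order=[1,3,4]; indeg=(0,0,0,0,0)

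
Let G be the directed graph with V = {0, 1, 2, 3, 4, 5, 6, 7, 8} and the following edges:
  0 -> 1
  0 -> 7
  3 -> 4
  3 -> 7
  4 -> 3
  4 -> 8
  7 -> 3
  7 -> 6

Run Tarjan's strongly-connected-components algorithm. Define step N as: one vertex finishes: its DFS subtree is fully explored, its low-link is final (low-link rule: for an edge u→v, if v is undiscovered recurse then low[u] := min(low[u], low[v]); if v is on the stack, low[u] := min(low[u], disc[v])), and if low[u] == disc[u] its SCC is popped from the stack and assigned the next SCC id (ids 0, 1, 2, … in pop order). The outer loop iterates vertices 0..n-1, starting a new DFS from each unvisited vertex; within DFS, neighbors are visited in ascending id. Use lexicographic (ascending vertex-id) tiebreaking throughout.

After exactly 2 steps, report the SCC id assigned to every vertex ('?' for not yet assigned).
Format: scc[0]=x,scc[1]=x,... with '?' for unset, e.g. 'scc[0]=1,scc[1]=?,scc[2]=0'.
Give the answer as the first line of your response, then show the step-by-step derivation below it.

scc[0]=?,scc[1]=0,scc[2]=?,scc[3]=?,scc[4]=?,scc[5]=?,scc[6]=?,scc[7]=?,scc[8]=1

step 1: low=(low[0]=0,low[1]=1,low[2]=?,low[3]=?,low[4]=?,low[5]=?,low[6]=?,low[7]=?,low[8]=?); scc=(scc[0]=?,scc[1]=0,scc[2]=?,scc[3]=?,scc[4]=?,scc[5]=?,scc[6]=?,scc[7]=?,scc[8]=?)
step 2: low=(low[0]=0,low[1]=1,low[2]=?,low[3]=3,low[4]=3,low[5]=?,low[6]=?,low[7]=2,low[8]=5); scc=(scc[0]=?,scc[1]=0,scc[2]=?,scc[3]=?,scc[4]=?,scc[5]=?,scc[6]=?,scc[7]=?,scc[8]=1)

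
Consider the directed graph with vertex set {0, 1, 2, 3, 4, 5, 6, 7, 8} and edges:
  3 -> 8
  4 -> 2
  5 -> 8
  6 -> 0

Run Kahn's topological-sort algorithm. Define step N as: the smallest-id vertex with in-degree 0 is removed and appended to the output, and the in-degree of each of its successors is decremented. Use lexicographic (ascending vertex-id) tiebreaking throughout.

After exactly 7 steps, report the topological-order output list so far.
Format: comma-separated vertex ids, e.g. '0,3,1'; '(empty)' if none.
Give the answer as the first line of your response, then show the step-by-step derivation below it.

1,3,4,2,5,6,0

step 1: output 1; order=[1]; indeg=(1,0,1,0,0,0,0,0,2)
step 2: output 3; order=[1,3]; indeg=(1,0,1,0,0,0,0,0,1)
step 3: output 4; order=[1,3,4]; indeg=(1,0,0,0,0,0,0,0,1)
step 4: output 2; order=[1,3,4,2]; indeg=(1,0,0,0,0,0,0,0,1)
step 5: output 5; order=[1,3,4,2,5]; indeg=(1,0,0,0,0,0,0,0,0)
step 6: output 6; order=[1,3,4,2,5,6]; indeg=(0,0,0,0,0,0,0,0,0)
step 7: output 0; order=[1,3,4,2,5,6,0]; indeg=(0,0,0,0,0,0,0,0,0)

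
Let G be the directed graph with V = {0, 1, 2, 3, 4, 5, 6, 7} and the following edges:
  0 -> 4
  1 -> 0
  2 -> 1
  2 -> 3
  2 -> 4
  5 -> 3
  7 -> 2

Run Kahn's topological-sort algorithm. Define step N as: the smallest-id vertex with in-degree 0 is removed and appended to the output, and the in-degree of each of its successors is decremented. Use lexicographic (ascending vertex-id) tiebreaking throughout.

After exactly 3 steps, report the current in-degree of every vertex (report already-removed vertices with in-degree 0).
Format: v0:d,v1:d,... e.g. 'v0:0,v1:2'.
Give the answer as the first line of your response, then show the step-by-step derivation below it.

v0:1,v1:1,v2:0,v3:1,v4:2,v5:0,v6:0,v7:0

step 1: output 5; order=[5]; indeg=(1,1,1,1,2,0,0,0)
step 2: output 6; order=[5,6]; indeg=(1,1,1,1,2,0,0,0)
step 3: output 7; order=[5,6,7]; indeg=(1,1,0,1,2,0,0,0)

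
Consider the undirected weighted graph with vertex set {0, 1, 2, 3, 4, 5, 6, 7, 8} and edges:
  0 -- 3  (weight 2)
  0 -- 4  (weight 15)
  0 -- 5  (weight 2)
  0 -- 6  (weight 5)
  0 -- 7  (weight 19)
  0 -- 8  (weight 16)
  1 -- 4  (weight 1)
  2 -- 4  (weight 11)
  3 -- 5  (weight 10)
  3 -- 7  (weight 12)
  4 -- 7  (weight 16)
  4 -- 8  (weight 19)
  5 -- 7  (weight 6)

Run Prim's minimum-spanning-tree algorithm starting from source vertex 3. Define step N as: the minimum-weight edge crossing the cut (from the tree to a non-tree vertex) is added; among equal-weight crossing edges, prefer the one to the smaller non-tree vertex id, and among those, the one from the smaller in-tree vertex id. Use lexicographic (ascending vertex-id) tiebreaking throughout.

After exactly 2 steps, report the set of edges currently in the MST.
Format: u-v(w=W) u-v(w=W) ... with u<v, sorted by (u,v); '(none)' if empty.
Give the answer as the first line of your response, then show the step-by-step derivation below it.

0-3(w=2) 0-5(w=2)

step 1: add edge 0-3 (w=2); MST = {0-3(w=2)}
step 2: add edge 0-5 (w=2); MST = {0-3(w=2) 0-5(w=2)}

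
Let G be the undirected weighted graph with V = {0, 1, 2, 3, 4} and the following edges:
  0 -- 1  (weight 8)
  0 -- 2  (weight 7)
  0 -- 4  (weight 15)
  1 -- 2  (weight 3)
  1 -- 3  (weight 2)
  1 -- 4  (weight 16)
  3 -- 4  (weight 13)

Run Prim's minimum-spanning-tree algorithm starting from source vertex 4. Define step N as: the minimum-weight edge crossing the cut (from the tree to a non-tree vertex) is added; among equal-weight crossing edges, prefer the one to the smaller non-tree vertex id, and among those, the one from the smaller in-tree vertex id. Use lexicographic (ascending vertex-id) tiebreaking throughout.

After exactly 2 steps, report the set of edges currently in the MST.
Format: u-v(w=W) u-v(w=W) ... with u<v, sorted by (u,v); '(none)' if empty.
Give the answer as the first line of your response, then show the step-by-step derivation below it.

1-3(w=2) 3-4(w=13)

step 1: add edge 3-4 (w=13); MST = {3-4(w=13)}
step 2: add edge 1-3 (w=2); MST = {1-3(w=2) 3-4(w=13)}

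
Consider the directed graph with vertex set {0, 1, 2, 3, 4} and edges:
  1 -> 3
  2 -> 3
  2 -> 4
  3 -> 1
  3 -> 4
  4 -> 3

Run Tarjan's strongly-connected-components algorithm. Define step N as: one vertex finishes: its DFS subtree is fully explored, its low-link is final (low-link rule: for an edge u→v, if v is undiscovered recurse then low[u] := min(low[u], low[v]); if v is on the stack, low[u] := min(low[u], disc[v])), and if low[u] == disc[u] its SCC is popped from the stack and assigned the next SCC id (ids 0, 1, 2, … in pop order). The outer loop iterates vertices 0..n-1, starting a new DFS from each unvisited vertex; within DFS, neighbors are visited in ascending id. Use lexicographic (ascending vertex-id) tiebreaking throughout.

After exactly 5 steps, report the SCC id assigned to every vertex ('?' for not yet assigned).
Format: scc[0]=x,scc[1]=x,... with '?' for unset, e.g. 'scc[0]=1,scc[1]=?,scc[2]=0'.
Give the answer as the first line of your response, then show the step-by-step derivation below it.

scc[0]=0,scc[1]=1,scc[2]=2,scc[3]=1,scc[4]=1

step 1: low=(low[0]=0,low[1]=?,low[2]=?,low[3]=?,low[4]=?); scc=(scc[0]=0,scc[1]=?,scc[2]=?,scc[3]=?,scc[4]=?)
step 2: low=(low[0]=0,low[1]=1,low[2]=?,low[3]=1,low[4]=2); scc=(scc[0]=0,scc[1]=?,scc[2]=?,scc[3]=?,scc[4]=?)
step 3: low=(low[0]=0,low[1]=1,low[2]=?,low[3]=1,low[4]=2); scc=(scc[0]=0,scc[1]=?,scc[2]=?,scc[3]=?,scc[4]=?)
step 4: low=(low[0]=0,low[1]=1,low[2]=?,low[3]=1,low[4]=2); scc=(scc[0]=0,scc[1]=1,scc[2]=?,scc[3]=1,scc[4]=1)
step 5: low=(low[0]=0,low[1]=1,low[2]=4,low[3]=1,low[4]=2); scc=(scc[0]=0,scc[1]=1,scc[2]=2,scc[3]=1,scc[4]=1)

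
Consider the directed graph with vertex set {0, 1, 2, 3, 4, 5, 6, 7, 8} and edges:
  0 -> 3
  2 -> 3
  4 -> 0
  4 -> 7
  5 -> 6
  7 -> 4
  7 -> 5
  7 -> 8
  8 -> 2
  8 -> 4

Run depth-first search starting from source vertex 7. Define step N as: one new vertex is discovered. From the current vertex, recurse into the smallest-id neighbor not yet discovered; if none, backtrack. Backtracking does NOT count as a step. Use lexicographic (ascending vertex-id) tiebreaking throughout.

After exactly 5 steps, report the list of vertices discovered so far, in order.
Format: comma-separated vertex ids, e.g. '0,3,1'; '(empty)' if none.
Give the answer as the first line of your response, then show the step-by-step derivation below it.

7,4,0,3,5

step 1: discover 7; path=7; order=7
step 2: discover 4; path=7>4; order=7,4
step 3: discover 0; path=7>4>0; order=7,4,0
step 4: discover 3; path=7>4>0>3; order=7,4,0,3
step 5: discover 5; path=7>5; order=7,4,0,3,5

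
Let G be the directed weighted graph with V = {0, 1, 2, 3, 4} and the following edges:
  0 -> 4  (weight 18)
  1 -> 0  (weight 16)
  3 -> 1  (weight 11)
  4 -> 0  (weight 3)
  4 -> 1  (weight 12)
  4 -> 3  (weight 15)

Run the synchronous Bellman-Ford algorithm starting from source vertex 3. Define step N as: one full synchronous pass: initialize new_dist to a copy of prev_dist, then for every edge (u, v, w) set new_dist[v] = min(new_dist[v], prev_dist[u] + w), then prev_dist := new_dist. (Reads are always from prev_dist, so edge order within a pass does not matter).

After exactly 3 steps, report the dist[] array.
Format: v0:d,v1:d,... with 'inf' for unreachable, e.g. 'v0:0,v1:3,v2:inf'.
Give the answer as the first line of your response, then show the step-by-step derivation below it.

v0:27,v1:11,v2:inf,v3:0,v4:45

step 1: dist = v0:inf,v1:11,v2:inf,v3:0,v4:inf
step 2: dist = v0:27,v1:11,v2:inf,v3:0,v4:inf
step 3: dist = v0:27,v1:11,v2:inf,v3:0,v4:45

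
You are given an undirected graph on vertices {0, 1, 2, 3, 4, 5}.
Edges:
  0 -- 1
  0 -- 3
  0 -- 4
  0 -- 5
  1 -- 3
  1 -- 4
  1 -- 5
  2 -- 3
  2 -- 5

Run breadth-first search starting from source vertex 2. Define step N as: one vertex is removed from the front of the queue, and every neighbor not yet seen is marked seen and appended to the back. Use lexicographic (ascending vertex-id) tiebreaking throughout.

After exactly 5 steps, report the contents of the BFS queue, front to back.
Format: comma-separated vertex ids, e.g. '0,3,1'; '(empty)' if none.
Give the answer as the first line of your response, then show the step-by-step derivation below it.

4

step 1: dequeue 2; queue=[3,5]; order=2
step 2: dequeue 3; queue=[5,0,1]; order=2,3
step 3: dequeue 5; queue=[0,1]; order=2,3,5
step 4: dequeue 0; queue=[1,4]; order=2,3,5,0
step 5: dequeue 1; queue=[4]; order=2,3,5,0,1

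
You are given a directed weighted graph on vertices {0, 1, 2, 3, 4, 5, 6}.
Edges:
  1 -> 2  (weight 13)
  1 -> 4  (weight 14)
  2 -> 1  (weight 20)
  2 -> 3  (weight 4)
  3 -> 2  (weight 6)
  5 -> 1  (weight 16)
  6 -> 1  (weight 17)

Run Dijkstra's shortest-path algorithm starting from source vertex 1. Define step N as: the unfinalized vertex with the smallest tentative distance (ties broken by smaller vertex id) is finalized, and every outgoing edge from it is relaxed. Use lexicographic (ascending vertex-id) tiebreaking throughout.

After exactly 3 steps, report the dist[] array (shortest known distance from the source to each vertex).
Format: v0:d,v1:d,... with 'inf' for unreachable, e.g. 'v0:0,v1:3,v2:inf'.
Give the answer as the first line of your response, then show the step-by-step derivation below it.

v0:inf,v1:0,v2:13,v3:17,v4:14,v5:inf,v6:inf

step 1: dist = v0:inf,v1:0,v2:13,v3:inf,v4:14,v5:inf,v6:inf
step 2: dist = v0:inf,v1:0,v2:13,v3:17,v4:14,v5:inf,v6:inf
step 3: dist = v0:inf,v1:0,v2:13,v3:17,v4:14,v5:inf,v6:inf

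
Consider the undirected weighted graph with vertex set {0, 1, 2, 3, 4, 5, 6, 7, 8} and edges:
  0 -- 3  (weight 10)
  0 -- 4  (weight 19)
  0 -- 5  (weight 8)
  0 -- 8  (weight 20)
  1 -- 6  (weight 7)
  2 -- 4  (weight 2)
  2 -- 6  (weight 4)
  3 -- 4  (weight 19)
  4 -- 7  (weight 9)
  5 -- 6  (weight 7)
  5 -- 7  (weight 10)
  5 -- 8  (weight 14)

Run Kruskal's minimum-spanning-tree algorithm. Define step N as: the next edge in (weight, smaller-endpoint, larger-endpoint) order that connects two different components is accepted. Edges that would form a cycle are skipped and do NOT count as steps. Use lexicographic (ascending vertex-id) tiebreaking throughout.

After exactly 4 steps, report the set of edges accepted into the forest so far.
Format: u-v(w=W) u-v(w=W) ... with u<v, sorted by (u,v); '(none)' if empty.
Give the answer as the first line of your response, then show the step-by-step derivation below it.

1-6(w=7) 2-4(w=2) 2-6(w=4) 5-6(w=7)

step 1: add edge 2-4 (w=2); MST = {2-4(w=2)}
step 2: add edge 2-6 (w=4); MST = {2-4(w=2) 2-6(w=4)}
step 3: add edge 1-6 (w=7); MST = {1-6(w=7) 2-4(w=2) 2-6(w=4)}
step 4: add edge 5-6 (w=7); MST = {1-6(w=7) 2-4(w=2) 2-6(w=4) 5-6(w=7)}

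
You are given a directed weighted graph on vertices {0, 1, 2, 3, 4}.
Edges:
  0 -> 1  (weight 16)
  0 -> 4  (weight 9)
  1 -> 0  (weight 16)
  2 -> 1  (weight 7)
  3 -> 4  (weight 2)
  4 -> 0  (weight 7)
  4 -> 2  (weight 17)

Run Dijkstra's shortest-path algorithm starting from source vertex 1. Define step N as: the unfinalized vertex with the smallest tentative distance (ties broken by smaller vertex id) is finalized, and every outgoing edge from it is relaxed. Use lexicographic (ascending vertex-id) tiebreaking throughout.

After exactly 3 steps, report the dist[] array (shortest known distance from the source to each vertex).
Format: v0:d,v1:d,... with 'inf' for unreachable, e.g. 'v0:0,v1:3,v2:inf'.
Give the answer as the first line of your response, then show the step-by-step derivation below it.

v0:16,v1:0,v2:42,v3:inf,v4:25

step 1: dist = v0:16,v1:0,v2:inf,v3:inf,v4:inf
step 2: dist = v0:16,v1:0,v2:inf,v3:inf,v4:25
step 3: dist = v0:16,v1:0,v2:42,v3:inf,v4:25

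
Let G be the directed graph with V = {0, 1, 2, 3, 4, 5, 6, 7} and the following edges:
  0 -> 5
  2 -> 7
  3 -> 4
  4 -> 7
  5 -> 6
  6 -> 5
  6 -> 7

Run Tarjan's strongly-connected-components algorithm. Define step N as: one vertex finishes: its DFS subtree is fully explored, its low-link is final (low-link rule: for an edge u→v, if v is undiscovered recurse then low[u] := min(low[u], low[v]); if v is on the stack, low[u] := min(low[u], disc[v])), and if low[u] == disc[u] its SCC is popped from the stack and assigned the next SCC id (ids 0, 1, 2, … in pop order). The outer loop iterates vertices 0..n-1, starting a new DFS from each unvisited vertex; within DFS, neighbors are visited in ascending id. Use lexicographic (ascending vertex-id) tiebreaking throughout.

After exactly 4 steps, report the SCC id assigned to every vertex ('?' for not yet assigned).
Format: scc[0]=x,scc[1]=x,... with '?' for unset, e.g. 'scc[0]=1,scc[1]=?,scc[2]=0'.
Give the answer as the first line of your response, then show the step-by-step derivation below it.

scc[0]=2,scc[1]=?,scc[2]=?,scc[3]=?,scc[4]=?,scc[5]=1,scc[6]=1,scc[7]=0

step 1: low=(low[0]=0,low[1]=?,low[2]=?,low[3]=?,low[4]=?,low[5]=1,low[6]=1,low[7]=3); scc=(scc[0]=?,scc[1]=?,scc[2]=?,scc[3]=?,scc[4]=?,scc[5]=?,scc[6]=?,scc[7]=0)
step 2: low=(low[0]=0,low[1]=?,low[2]=?,low[3]=?,low[4]=?,low[5]=1,low[6]=1,low[7]=3); scc=(scc[0]=?,scc[1]=?,scc[2]=?,scc[3]=?,scc[4]=?,scc[5]=?,scc[6]=?,scc[7]=0)
step 3: low=(low[0]=0,low[1]=?,low[2]=?,low[3]=?,low[4]=?,low[5]=1,low[6]=1,low[7]=3); scc=(scc[0]=?,scc[1]=?,scc[2]=?,scc[3]=?,scc[4]=?,scc[5]=1,scc[6]=1,scc[7]=0)
step 4: low=(low[0]=0,low[1]=?,low[2]=?,low[3]=?,low[4]=?,low[5]=1,low[6]=1,low[7]=3); scc=(scc[0]=2,scc[1]=?,scc[2]=?,scc[3]=?,scc[4]=?,scc[5]=1,scc[6]=1,scc[7]=0)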